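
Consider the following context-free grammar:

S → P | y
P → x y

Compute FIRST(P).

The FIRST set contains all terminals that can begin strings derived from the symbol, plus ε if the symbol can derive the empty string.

We compute FIRST(P) using the standard algorithm.
FIRST(P) = {x}
FIRST(S) = {x, y}
Therefore, FIRST(P) = {x}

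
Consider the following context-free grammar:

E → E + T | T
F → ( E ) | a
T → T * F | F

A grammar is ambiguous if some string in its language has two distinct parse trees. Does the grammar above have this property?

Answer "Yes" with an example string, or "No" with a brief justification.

No - the grammar is unambiguous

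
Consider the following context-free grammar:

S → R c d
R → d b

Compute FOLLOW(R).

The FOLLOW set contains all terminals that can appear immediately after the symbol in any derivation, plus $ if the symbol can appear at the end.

We compute FOLLOW(R) using the standard algorithm.
FOLLOW(S) starts with {$}.
FIRST(R) = {d}
FIRST(S) = {d}
FOLLOW(R) = {c}
FOLLOW(S) = {$}
Therefore, FOLLOW(R) = {c}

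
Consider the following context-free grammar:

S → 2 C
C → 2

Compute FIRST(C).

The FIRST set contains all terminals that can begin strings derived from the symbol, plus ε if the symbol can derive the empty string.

We compute FIRST(C) using the standard algorithm.
FIRST(C) = {2}
FIRST(S) = {2}
Therefore, FIRST(C) = {2}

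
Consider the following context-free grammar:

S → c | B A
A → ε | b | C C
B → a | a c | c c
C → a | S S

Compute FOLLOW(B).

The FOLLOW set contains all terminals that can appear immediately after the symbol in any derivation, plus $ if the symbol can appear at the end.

We compute FOLLOW(B) using the standard algorithm.
FOLLOW(S) starts with {$}.
FIRST(A) = {a, b, c, ε}
FIRST(B) = {a, c}
FIRST(C) = {a, c}
FIRST(S) = {a, c}
FOLLOW(A) = {$, a, c}
FOLLOW(B) = {$, a, b, c}
FOLLOW(C) = {$, a, c}
FOLLOW(S) = {$, a, c}
Therefore, FOLLOW(B) = {$, a, b, c}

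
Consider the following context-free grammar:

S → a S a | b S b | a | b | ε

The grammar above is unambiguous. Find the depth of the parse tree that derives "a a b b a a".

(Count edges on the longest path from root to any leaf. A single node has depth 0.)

4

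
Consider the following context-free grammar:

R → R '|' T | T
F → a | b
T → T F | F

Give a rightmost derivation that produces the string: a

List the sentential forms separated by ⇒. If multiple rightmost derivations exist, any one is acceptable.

R ⇒ T ⇒ F ⇒ a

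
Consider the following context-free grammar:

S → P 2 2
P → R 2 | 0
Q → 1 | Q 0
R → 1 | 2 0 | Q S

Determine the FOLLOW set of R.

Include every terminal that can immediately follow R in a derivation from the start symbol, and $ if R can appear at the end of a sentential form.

We compute FOLLOW(R) using the standard algorithm.
FOLLOW(S) starts with {$}.
FIRST(P) = {0, 1, 2}
FIRST(Q) = {1}
FIRST(R) = {1, 2}
FIRST(S) = {0, 1, 2}
FOLLOW(P) = {2}
FOLLOW(Q) = {0, 1, 2}
FOLLOW(R) = {2}
FOLLOW(S) = {$, 2}
Therefore, FOLLOW(R) = {2}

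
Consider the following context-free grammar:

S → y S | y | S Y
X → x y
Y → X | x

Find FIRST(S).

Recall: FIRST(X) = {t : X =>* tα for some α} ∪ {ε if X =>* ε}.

We compute FIRST(S) using the standard algorithm.
FIRST(S) = {y}
FIRST(X) = {x}
FIRST(Y) = {x}
Therefore, FIRST(S) = {y}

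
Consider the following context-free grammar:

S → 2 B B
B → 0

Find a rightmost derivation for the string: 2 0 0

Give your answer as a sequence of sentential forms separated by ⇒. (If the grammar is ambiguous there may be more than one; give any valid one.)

S ⇒ 2 B B ⇒ 2 B 0 ⇒ 2 0 0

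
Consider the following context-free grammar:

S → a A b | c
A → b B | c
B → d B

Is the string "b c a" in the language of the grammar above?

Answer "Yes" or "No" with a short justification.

No - no valid derivation exists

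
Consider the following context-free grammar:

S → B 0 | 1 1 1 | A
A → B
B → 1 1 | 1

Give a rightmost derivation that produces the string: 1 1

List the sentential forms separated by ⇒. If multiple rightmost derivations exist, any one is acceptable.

S ⇒ A ⇒ B ⇒ 1 1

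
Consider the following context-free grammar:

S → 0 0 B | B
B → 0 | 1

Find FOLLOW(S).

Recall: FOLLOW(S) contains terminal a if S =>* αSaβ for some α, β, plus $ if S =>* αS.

We compute FOLLOW(S) using the standard algorithm.
FOLLOW(S) starts with {$}.
FIRST(B) = {0, 1}
FIRST(S) = {0, 1}
FOLLOW(B) = {$}
FOLLOW(S) = {$}
Therefore, FOLLOW(S) = {$}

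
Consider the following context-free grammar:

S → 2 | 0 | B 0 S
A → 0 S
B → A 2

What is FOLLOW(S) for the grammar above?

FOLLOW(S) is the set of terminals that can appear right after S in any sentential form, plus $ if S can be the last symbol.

We compute FOLLOW(S) using the standard algorithm.
FOLLOW(S) starts with {$}.
FIRST(A) = {0}
FIRST(B) = {0}
FIRST(S) = {0, 2}
FOLLOW(A) = {2}
FOLLOW(B) = {0}
FOLLOW(S) = {$, 2}
Therefore, FOLLOW(S) = {$, 2}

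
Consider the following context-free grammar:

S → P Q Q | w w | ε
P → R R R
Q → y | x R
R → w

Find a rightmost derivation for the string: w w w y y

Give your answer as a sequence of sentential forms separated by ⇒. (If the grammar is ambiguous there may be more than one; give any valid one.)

S ⇒ P Q Q ⇒ P Q y ⇒ P y y ⇒ R R R y y ⇒ R R w y y ⇒ R w w y y ⇒ w w w y y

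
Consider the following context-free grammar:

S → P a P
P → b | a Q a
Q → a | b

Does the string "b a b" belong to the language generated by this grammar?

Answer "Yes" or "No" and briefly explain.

Yes - a valid derivation exists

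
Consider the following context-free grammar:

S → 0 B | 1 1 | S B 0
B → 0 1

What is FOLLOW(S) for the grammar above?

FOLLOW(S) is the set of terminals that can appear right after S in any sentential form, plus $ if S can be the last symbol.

We compute FOLLOW(S) using the standard algorithm.
FOLLOW(S) starts with {$}.
FIRST(B) = {0}
FIRST(S) = {0, 1}
FOLLOW(B) = {$, 0}
FOLLOW(S) = {$, 0}
Therefore, FOLLOW(S) = {$, 0}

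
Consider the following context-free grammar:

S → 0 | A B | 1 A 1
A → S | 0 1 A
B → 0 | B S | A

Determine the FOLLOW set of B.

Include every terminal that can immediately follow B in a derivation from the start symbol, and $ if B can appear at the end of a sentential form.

We compute FOLLOW(B) using the standard algorithm.
FOLLOW(S) starts with {$}.
FIRST(A) = {0, 1}
FIRST(B) = {0, 1}
FIRST(S) = {0, 1}
FOLLOW(A) = {$, 0, 1}
FOLLOW(B) = {$, 0, 1}
FOLLOW(S) = {$, 0, 1}
Therefore, FOLLOW(B) = {$, 0, 1}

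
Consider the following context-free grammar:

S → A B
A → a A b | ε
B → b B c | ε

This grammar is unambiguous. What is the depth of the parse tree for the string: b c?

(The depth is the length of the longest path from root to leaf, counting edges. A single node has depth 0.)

3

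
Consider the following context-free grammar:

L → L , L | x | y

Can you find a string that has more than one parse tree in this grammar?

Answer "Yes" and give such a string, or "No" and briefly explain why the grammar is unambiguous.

Yes - the string 'y , y , y , x , x' has two distinct parse trees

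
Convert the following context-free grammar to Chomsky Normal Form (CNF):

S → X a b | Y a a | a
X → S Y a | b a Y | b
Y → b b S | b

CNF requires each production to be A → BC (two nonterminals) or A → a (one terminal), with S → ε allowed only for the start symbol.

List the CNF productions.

TA → a; TB → b; S → a; X → b; Y → b; S → X X0; X0 → TA TB; S → Y X1; X1 → TA TA; X → S X2; X2 → Y TA; X → TB X3; X3 → TA Y; Y → TB X4; X4 → TB S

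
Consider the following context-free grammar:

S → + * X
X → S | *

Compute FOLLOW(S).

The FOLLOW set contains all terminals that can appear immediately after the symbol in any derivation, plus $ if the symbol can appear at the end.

We compute FOLLOW(S) using the standard algorithm.
FOLLOW(S) starts with {$}.
FIRST(S) = {+}
FIRST(X) = {*, +}
FOLLOW(S) = {$}
FOLLOW(X) = {$}
Therefore, FOLLOW(S) = {$}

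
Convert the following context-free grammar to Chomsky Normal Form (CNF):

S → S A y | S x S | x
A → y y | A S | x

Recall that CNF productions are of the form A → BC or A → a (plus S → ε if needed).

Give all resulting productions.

TY → y; TX → x; S → x; A → x; S → S X0; X0 → A TY; S → S X1; X1 → TX S; A → TY TY; A → A S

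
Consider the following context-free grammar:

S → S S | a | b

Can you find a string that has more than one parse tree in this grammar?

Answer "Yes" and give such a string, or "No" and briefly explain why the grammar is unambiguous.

Yes - the string 'a a b b' has two distinct parse trees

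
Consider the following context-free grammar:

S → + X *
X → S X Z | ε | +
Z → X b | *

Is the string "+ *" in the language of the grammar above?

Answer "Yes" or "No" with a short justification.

Yes - a valid derivation exists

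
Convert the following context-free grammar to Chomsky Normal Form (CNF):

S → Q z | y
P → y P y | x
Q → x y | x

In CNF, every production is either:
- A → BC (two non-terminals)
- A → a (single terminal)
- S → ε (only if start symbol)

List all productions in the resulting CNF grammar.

TZ → z; S → y; TY → y; P → x; TX → x; Q → x; S → Q TZ; P → TY X0; X0 → P TY; Q → TX TY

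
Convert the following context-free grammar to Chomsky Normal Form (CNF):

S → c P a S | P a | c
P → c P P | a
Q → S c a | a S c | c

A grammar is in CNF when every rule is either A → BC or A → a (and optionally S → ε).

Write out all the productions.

TC → c; TA → a; S → c; P → a; Q → c; S → TC X0; X0 → P X1; X1 → TA S; S → P TA; P → TC X2; X2 → P P; Q → S X3; X3 → TC TA; Q → TA X4; X4 → S TC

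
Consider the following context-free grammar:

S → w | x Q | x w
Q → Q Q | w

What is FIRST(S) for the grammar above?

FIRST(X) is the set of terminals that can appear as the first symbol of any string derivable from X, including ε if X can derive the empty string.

We compute FIRST(S) using the standard algorithm.
FIRST(Q) = {w}
FIRST(S) = {w, x}
Therefore, FIRST(S) = {w, x}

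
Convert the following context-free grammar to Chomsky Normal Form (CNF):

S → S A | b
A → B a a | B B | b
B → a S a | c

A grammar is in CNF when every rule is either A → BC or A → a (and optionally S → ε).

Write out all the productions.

S → b; TA → a; A → b; B → c; S → S A; A → B X0; X0 → TA TA; A → B B; B → TA X1; X1 → S TA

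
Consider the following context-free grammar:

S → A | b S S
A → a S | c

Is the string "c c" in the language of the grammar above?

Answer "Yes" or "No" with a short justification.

No - no valid derivation exists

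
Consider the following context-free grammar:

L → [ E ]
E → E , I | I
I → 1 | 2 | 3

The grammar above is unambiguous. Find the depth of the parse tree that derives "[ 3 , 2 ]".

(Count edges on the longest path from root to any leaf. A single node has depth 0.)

4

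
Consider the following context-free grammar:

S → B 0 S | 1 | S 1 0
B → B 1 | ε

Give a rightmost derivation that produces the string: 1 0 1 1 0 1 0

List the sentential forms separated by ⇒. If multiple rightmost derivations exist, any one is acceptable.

S ⇒ B 0 S ⇒ B 0 S 1 0 ⇒ B 0 S 1 0 1 0 ⇒ B 0 1 1 0 1 0 ⇒ B 1 0 1 1 0 1 0 ⇒ 1 0 1 1 0 1 0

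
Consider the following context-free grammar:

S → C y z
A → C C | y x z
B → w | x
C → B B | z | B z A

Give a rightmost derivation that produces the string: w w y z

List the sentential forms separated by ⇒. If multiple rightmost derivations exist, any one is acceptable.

S ⇒ C y z ⇒ B B y z ⇒ B w y z ⇒ w w y z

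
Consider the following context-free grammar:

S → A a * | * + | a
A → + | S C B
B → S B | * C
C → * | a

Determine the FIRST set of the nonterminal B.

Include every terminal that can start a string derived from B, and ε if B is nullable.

We compute FIRST(B) using the standard algorithm.
FIRST(A) = {*, +, a}
FIRST(B) = {*, +, a}
FIRST(C) = {*, a}
FIRST(S) = {*, +, a}
Therefore, FIRST(B) = {*, +, a}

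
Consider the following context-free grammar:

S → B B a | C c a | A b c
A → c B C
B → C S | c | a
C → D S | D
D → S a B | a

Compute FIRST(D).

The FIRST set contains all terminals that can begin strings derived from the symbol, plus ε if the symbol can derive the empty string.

We compute FIRST(D) using the standard algorithm.
FIRST(A) = {c}
FIRST(B) = {a, c}
FIRST(C) = {a, c}
FIRST(D) = {a, c}
FIRST(S) = {a, c}
Therefore, FIRST(D) = {a, c}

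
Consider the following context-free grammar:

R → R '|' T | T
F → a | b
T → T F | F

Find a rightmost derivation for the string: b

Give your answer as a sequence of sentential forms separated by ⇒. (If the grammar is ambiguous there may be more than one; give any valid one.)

R ⇒ T ⇒ F ⇒ b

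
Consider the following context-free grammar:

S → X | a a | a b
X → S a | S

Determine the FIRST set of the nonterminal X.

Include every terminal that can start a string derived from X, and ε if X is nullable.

We compute FIRST(X) using the standard algorithm.
FIRST(S) = {a}
FIRST(X) = {a}
Therefore, FIRST(X) = {a}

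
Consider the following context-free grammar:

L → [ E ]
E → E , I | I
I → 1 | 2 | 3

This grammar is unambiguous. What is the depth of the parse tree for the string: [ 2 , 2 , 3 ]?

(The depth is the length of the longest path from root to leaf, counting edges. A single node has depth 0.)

5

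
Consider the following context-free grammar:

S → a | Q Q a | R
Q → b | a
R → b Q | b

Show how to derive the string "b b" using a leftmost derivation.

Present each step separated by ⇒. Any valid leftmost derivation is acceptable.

S ⇒ R ⇒ b Q ⇒ b b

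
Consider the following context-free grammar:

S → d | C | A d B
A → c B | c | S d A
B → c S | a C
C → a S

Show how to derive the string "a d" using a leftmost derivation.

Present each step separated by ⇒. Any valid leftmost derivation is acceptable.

S ⇒ C ⇒ a S ⇒ a d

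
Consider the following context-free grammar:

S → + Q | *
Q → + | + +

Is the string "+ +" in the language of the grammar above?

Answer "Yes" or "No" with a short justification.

Yes - a valid derivation exists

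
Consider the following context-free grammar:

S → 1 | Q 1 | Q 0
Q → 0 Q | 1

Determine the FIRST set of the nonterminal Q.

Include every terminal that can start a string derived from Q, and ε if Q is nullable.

We compute FIRST(Q) using the standard algorithm.
FIRST(Q) = {0, 1}
FIRST(S) = {0, 1}
Therefore, FIRST(Q) = {0, 1}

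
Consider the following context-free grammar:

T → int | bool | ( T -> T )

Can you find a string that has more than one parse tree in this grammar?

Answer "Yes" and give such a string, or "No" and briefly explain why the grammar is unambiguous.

No - the grammar is unambiguous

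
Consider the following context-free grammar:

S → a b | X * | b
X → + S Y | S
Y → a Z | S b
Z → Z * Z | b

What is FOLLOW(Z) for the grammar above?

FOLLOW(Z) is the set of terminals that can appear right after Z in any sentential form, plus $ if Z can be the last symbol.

We compute FOLLOW(Z) using the standard algorithm.
FOLLOW(S) starts with {$}.
FIRST(S) = {+, a, b}
FIRST(X) = {+, a, b}
FIRST(Y) = {+, a, b}
FIRST(Z) = {b}
FOLLOW(S) = {$, *, +, a, b}
FOLLOW(X) = {*}
FOLLOW(Y) = {*}
FOLLOW(Z) = {*}
Therefore, FOLLOW(Z) = {*}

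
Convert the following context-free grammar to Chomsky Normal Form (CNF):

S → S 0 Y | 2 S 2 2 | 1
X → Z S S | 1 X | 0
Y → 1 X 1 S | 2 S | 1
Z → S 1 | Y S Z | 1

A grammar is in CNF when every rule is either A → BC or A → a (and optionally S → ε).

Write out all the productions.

T0 → 0; T2 → 2; S → 1; T1 → 1; X → 0; Y → 1; Z → 1; S → S X0; X0 → T0 Y; S → T2 X1; X1 → S X2; X2 → T2 T2; X → Z X3; X3 → S S; X → T1 X; Y → T1 X4; X4 → X X5; X5 → T1 S; Y → T2 S; Z → S T1; Z → Y X6; X6 → S Z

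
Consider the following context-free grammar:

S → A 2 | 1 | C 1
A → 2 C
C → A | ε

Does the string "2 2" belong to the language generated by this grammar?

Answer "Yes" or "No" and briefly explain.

Yes - a valid derivation exists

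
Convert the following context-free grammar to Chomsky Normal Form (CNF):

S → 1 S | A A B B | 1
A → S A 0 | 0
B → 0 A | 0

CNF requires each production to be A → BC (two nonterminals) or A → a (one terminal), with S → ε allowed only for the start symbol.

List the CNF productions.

T1 → 1; S → 1; T0 → 0; A → 0; B → 0; S → T1 S; S → A X0; X0 → A X1; X1 → B B; A → S X2; X2 → A T0; B → T0 A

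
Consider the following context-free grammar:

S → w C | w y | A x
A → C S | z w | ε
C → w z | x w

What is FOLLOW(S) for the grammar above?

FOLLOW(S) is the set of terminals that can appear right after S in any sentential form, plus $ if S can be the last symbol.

We compute FOLLOW(S) using the standard algorithm.
FOLLOW(S) starts with {$}.
FIRST(A) = {w, x, z, ε}
FIRST(C) = {w, x}
FIRST(S) = {w, x, z}
FOLLOW(A) = {x}
FOLLOW(C) = {$, w, x, z}
FOLLOW(S) = {$, x}
Therefore, FOLLOW(S) = {$, x}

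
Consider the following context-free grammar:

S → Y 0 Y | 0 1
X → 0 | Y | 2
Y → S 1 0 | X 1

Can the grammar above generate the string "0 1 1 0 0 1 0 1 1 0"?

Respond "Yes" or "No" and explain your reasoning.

No - no valid derivation exists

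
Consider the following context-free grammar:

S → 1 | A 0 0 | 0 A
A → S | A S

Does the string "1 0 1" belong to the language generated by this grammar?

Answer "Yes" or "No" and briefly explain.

No - no valid derivation exists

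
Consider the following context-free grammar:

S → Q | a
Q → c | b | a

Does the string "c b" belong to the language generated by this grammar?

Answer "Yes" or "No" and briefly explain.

No - no valid derivation exists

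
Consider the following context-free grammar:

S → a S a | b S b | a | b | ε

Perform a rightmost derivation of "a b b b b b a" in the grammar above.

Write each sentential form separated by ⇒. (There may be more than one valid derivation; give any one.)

S ⇒ a S a ⇒ a b S b a ⇒ a b b S b b a ⇒ a b b b b b a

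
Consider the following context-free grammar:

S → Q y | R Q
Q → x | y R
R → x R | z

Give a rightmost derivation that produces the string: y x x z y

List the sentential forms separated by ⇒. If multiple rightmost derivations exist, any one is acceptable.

S ⇒ Q y ⇒ y R y ⇒ y x R y ⇒ y x x R y ⇒ y x x z y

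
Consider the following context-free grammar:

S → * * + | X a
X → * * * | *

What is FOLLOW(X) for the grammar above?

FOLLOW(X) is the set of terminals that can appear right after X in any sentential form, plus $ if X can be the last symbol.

We compute FOLLOW(X) using the standard algorithm.
FOLLOW(S) starts with {$}.
FIRST(S) = {*}
FIRST(X) = {*}
FOLLOW(S) = {$}
FOLLOW(X) = {a}
Therefore, FOLLOW(X) = {a}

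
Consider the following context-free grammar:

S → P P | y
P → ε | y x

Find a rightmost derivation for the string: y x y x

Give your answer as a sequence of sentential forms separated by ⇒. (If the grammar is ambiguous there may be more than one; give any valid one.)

S ⇒ P P ⇒ P y x ⇒ y x y x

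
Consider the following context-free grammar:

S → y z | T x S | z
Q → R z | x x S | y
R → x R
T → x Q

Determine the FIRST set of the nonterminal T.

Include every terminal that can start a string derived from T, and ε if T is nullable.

We compute FIRST(T) using the standard algorithm.
FIRST(Q) = {x, y}
FIRST(R) = {x}
FIRST(S) = {x, y, z}
FIRST(T) = {x}
Therefore, FIRST(T) = {x}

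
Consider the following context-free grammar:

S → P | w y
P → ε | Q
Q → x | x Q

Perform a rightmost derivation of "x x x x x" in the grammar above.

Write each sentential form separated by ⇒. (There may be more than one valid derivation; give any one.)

S ⇒ P ⇒ Q ⇒ x Q ⇒ x x Q ⇒ x x x Q ⇒ x x x x Q ⇒ x x x x x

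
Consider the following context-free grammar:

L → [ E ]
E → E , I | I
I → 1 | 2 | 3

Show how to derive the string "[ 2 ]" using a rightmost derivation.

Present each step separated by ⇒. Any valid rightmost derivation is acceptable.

L ⇒ [ E ] ⇒ [ I ] ⇒ [ 2 ]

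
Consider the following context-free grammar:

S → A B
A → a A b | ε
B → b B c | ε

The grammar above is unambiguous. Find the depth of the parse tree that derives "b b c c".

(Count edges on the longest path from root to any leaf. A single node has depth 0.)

4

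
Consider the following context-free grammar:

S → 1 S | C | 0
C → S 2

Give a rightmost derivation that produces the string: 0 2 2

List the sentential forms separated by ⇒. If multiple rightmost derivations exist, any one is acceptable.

S ⇒ C ⇒ S 2 ⇒ C 2 ⇒ S 2 2 ⇒ 0 2 2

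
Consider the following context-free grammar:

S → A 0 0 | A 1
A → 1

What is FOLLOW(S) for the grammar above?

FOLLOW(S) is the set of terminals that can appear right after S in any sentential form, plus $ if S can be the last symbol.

We compute FOLLOW(S) using the standard algorithm.
FOLLOW(S) starts with {$}.
FIRST(A) = {1}
FIRST(S) = {1}
FOLLOW(A) = {0, 1}
FOLLOW(S) = {$}
Therefore, FOLLOW(S) = {$}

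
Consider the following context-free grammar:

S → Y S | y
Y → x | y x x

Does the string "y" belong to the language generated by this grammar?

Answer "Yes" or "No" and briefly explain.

Yes - a valid derivation exists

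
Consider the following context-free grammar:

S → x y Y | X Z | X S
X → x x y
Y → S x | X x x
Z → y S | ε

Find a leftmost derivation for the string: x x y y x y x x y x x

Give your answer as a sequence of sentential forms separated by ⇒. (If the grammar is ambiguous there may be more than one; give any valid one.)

S ⇒ X Z ⇒ x x y Z ⇒ x x y y S ⇒ x x y y x y Y ⇒ x x y y x y X x x ⇒ x x y y x y x x y x x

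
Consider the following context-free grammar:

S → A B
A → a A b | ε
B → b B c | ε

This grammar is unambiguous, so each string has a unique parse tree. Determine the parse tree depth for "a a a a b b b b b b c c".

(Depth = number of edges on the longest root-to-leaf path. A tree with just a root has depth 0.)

6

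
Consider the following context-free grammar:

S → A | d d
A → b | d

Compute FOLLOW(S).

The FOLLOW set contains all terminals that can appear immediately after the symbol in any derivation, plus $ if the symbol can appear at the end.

We compute FOLLOW(S) using the standard algorithm.
FOLLOW(S) starts with {$}.
FIRST(A) = {b, d}
FIRST(S) = {b, d}
FOLLOW(A) = {$}
FOLLOW(S) = {$}
Therefore, FOLLOW(S) = {$}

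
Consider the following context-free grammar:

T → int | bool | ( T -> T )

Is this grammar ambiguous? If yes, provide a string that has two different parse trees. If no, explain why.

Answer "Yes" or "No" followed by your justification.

No - the grammar is unambiguous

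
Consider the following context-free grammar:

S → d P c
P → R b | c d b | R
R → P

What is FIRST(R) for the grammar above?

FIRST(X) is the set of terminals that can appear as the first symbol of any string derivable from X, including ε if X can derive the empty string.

We compute FIRST(R) using the standard algorithm.
FIRST(P) = {c}
FIRST(R) = {c}
FIRST(S) = {d}
Therefore, FIRST(R) = {c}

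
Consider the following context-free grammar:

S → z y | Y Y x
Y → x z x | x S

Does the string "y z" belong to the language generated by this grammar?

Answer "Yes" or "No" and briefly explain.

No - no valid derivation exists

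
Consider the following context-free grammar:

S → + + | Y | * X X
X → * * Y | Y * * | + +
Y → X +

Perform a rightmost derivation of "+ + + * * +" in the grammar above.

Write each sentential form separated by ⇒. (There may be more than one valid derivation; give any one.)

S ⇒ Y ⇒ X + ⇒ Y * * + ⇒ X + * * + ⇒ + + + * * +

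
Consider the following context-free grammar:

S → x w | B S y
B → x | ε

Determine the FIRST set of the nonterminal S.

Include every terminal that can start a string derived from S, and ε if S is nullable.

We compute FIRST(S) using the standard algorithm.
FIRST(B) = {x, ε}
FIRST(S) = {x}
Therefore, FIRST(S) = {x}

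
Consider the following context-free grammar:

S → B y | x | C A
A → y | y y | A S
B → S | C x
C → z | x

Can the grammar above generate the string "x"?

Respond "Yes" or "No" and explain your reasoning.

Yes - a valid derivation exists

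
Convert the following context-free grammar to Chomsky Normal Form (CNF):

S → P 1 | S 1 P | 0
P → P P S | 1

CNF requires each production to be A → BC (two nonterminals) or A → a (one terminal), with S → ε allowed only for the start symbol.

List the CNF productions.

T1 → 1; S → 0; P → 1; S → P T1; S → S X0; X0 → T1 P; P → P X1; X1 → P S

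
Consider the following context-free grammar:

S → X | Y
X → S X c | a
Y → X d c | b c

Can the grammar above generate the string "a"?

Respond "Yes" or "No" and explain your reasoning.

Yes - a valid derivation exists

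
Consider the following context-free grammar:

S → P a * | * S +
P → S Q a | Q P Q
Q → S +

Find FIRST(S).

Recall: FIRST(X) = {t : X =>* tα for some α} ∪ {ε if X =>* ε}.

We compute FIRST(S) using the standard algorithm.
FIRST(P) = {*}
FIRST(Q) = {*}
FIRST(S) = {*}
Therefore, FIRST(S) = {*}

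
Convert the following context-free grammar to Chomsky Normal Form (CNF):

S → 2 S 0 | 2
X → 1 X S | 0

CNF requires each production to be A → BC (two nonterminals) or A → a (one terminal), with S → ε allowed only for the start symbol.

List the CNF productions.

T2 → 2; T0 → 0; S → 2; T1 → 1; X → 0; S → T2 X0; X0 → S T0; X → T1 X1; X1 → X S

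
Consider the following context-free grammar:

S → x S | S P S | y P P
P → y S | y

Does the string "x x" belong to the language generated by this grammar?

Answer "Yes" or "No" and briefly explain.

No - no valid derivation exists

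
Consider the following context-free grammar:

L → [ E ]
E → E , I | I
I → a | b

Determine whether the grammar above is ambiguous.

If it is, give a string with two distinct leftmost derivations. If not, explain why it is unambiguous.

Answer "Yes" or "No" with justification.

No - the grammar is unambiguous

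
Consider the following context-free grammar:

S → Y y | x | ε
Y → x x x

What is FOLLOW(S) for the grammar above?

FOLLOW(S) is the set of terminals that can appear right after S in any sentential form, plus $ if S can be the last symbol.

We compute FOLLOW(S) using the standard algorithm.
FOLLOW(S) starts with {$}.
FIRST(S) = {x, ε}
FIRST(Y) = {x}
FOLLOW(S) = {$}
FOLLOW(Y) = {y}
Therefore, FOLLOW(S) = {$}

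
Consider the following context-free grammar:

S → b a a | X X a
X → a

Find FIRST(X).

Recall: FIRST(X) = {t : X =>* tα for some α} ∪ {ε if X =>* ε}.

We compute FIRST(X) using the standard algorithm.
FIRST(S) = {a, b}
FIRST(X) = {a}
Therefore, FIRST(X) = {a}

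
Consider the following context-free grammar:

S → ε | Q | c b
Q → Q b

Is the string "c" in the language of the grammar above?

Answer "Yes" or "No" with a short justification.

No - no valid derivation exists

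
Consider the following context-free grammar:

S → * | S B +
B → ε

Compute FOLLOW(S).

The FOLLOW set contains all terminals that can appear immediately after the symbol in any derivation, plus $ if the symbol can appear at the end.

We compute FOLLOW(S) using the standard algorithm.
FOLLOW(S) starts with {$}.
FIRST(B) = {ε}
FIRST(S) = {*}
FOLLOW(B) = {+}
FOLLOW(S) = {$, +}
Therefore, FOLLOW(S) = {$, +}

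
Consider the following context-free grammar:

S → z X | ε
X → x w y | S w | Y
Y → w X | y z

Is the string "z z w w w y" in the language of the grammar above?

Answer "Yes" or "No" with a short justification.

No - no valid derivation exists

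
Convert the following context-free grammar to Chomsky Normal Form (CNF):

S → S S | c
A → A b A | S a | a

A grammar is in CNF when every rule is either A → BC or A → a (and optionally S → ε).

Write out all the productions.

S → c; TB → b; TA → a; A → a; S → S S; A → A X0; X0 → TB A; A → S TA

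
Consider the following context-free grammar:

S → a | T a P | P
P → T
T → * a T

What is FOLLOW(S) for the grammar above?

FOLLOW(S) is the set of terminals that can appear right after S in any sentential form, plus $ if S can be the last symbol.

We compute FOLLOW(S) using the standard algorithm.
FOLLOW(S) starts with {$}.
FIRST(P) = {*}
FIRST(S) = {*, a}
FIRST(T) = {*}
FOLLOW(P) = {$}
FOLLOW(S) = {$}
FOLLOW(T) = {$, a}
Therefore, FOLLOW(S) = {$}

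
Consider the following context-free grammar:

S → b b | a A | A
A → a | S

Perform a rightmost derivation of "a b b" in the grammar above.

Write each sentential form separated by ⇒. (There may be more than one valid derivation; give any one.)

S ⇒ a A ⇒ a S ⇒ a b b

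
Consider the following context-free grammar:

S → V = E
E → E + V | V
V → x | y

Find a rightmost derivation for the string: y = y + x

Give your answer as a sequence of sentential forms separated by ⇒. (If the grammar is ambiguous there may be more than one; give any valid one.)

S ⇒ V = E ⇒ V = E + V ⇒ V = E + x ⇒ V = V + x ⇒ V = y + x ⇒ y = y + x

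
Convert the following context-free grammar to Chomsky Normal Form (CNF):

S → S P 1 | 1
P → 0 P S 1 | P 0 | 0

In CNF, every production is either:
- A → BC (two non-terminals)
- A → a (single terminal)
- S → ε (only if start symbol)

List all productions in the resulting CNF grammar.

T1 → 1; S → 1; T0 → 0; P → 0; S → S X0; X0 → P T1; P → T0 X1; X1 → P X2; X2 → S T1; P → P T0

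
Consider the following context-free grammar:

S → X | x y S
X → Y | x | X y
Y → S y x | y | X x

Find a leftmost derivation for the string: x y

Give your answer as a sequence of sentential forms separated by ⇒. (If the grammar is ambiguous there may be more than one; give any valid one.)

S ⇒ X ⇒ X y ⇒ x y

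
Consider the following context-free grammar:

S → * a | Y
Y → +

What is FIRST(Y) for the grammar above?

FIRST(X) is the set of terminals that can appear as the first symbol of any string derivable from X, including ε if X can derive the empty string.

We compute FIRST(Y) using the standard algorithm.
FIRST(S) = {*, +}
FIRST(Y) = {+}
Therefore, FIRST(Y) = {+}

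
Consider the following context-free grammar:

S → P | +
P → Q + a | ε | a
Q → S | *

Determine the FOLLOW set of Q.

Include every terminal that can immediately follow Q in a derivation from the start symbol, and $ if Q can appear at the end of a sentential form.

We compute FOLLOW(Q) using the standard algorithm.
FOLLOW(S) starts with {$}.
FIRST(P) = {*, +, a, ε}
FIRST(Q) = {*, +, a, ε}
FIRST(S) = {*, +, a, ε}
FOLLOW(P) = {$, +}
FOLLOW(Q) = {+}
FOLLOW(S) = {$, +}
Therefore, FOLLOW(Q) = {+}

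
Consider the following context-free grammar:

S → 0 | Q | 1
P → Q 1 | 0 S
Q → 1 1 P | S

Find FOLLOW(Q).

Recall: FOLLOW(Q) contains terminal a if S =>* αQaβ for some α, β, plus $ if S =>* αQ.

We compute FOLLOW(Q) using the standard algorithm.
FOLLOW(S) starts with {$}.
FIRST(P) = {0, 1}
FIRST(Q) = {0, 1}
FIRST(S) = {0, 1}
FOLLOW(P) = {$, 1}
FOLLOW(Q) = {$, 1}
FOLLOW(S) = {$, 1}
Therefore, FOLLOW(Q) = {$, 1}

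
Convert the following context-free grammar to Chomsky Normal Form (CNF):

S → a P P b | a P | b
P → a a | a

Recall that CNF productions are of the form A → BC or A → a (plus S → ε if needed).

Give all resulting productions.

TA → a; TB → b; S → b; P → a; S → TA X0; X0 → P X1; X1 → P TB; S → TA P; P → TA TA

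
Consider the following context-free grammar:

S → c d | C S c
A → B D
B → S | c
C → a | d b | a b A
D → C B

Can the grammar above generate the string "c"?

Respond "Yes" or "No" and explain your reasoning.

No - no valid derivation exists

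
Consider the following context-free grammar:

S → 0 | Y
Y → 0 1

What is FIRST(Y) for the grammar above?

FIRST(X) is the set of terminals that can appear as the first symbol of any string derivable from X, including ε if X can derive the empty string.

We compute FIRST(Y) using the standard algorithm.
FIRST(S) = {0}
FIRST(Y) = {0}
Therefore, FIRST(Y) = {0}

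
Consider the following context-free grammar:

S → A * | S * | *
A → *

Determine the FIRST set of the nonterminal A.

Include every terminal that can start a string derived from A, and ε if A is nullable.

We compute FIRST(A) using the standard algorithm.
FIRST(A) = {*}
FIRST(S) = {*}
Therefore, FIRST(A) = {*}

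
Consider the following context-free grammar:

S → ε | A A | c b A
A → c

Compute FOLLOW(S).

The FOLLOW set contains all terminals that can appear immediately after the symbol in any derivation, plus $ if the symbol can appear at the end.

We compute FOLLOW(S) using the standard algorithm.
FOLLOW(S) starts with {$}.
FIRST(A) = {c}
FIRST(S) = {c, ε}
FOLLOW(A) = {$, c}
FOLLOW(S) = {$}
Therefore, FOLLOW(S) = {$}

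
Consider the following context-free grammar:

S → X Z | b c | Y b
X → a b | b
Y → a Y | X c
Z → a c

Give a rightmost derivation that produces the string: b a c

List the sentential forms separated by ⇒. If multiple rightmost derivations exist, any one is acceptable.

S ⇒ X Z ⇒ X a c ⇒ b a c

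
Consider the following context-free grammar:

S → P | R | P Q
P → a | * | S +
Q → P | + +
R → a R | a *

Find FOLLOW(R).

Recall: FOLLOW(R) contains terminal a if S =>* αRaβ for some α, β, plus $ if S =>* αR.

We compute FOLLOW(R) using the standard algorithm.
FOLLOW(S) starts with {$}.
FIRST(P) = {*, a}
FIRST(Q) = {*, +, a}
FIRST(R) = {a}
FIRST(S) = {*, a}
FOLLOW(P) = {$, *, +, a}
FOLLOW(Q) = {$, +}
FOLLOW(R) = {$, +}
FOLLOW(S) = {$, +}
Therefore, FOLLOW(R) = {$, +}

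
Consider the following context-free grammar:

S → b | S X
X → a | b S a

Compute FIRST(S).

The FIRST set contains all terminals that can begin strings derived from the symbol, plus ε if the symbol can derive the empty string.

We compute FIRST(S) using the standard algorithm.
FIRST(S) = {b}
FIRST(X) = {a, b}
Therefore, FIRST(S) = {b}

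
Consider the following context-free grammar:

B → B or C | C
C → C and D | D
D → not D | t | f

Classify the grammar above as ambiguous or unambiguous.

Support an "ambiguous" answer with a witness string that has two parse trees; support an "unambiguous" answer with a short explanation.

Unambiguous - every string in the language has a unique parse tree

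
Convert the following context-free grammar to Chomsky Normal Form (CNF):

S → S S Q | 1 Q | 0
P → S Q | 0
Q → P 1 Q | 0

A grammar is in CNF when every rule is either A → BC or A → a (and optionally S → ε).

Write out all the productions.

T1 → 1; S → 0; P → 0; Q → 0; S → S X0; X0 → S Q; S → T1 Q; P → S Q; Q → P X1; X1 → T1 Q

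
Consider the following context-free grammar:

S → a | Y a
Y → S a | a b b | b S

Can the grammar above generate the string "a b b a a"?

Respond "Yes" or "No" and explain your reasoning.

No - no valid derivation exists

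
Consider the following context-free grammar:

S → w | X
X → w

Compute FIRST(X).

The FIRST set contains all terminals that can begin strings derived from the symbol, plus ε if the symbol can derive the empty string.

We compute FIRST(X) using the standard algorithm.
FIRST(S) = {w}
FIRST(X) = {w}
Therefore, FIRST(X) = {w}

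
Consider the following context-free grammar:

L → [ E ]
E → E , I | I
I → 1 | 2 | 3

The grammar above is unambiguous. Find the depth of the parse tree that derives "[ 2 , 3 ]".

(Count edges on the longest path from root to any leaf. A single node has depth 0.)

4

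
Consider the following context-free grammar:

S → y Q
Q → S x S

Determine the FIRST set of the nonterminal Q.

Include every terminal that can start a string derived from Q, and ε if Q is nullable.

We compute FIRST(Q) using the standard algorithm.
FIRST(Q) = {y}
FIRST(S) = {y}
Therefore, FIRST(Q) = {y}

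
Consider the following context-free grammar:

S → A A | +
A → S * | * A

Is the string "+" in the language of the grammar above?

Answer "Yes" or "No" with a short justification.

Yes - a valid derivation exists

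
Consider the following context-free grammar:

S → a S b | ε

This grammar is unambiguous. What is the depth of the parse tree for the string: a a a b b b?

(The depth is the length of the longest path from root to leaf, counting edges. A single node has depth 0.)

4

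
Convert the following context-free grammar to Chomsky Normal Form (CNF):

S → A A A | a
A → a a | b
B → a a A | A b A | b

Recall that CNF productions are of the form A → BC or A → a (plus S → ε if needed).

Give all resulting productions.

S → a; TA → a; A → b; TB → b; B → b; S → A X0; X0 → A A; A → TA TA; B → TA X1; X1 → TA A; B → A X2; X2 → TB A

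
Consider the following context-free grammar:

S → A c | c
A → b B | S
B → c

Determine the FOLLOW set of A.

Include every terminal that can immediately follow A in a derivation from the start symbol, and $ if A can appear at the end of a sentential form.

We compute FOLLOW(A) using the standard algorithm.
FOLLOW(S) starts with {$}.
FIRST(A) = {b, c}
FIRST(B) = {c}
FIRST(S) = {b, c}
FOLLOW(A) = {c}
FOLLOW(B) = {c}
FOLLOW(S) = {$, c}
Therefore, FOLLOW(A) = {c}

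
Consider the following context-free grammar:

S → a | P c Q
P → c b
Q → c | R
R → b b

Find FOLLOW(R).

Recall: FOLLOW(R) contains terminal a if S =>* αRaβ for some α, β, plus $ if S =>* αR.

We compute FOLLOW(R) using the standard algorithm.
FOLLOW(S) starts with {$}.
FIRST(P) = {c}
FIRST(Q) = {b, c}
FIRST(R) = {b}
FIRST(S) = {a, c}
FOLLOW(P) = {c}
FOLLOW(Q) = {$}
FOLLOW(R) = {$}
FOLLOW(S) = {$}
Therefore, FOLLOW(R) = {$}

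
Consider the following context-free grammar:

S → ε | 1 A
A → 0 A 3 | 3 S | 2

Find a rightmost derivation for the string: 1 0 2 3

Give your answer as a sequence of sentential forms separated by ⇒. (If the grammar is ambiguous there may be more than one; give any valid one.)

S ⇒ 1 A ⇒ 1 0 A 3 ⇒ 1 0 2 3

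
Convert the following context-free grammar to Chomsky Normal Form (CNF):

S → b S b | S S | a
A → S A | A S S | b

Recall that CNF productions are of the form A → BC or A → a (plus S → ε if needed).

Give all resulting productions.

TB → b; S → a; A → b; S → TB X0; X0 → S TB; S → S S; A → S A; A → A X1; X1 → S S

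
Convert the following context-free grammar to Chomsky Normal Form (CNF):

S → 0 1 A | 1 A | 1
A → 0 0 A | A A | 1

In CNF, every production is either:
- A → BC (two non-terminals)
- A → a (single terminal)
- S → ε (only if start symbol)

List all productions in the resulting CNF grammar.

T0 → 0; T1 → 1; S → 1; A → 1; S → T0 X0; X0 → T1 A; S → T1 A; A → T0 X1; X1 → T0 A; A → A A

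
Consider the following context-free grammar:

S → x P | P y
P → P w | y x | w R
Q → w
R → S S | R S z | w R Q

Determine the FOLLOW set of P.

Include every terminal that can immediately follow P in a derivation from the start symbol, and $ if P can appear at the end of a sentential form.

We compute FOLLOW(P) using the standard algorithm.
FOLLOW(S) starts with {$}.
FIRST(P) = {w, y}
FIRST(Q) = {w}
FIRST(R) = {w, x, y}
FIRST(S) = {w, x, y}
FOLLOW(P) = {$, w, x, y, z}
FOLLOW(Q) = {$, w, x, y, z}
FOLLOW(R) = {$, w, x, y, z}
FOLLOW(S) = {$, w, x, y, z}
Therefore, FOLLOW(P) = {$, w, x, y, z}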